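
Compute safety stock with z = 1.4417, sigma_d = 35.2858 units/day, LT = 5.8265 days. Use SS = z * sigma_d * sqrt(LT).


sqrt(LT) = sqrt(5.8265) = 2.4138
SS = 1.4417 * 35.2858 * 2.4138 = 122.7945

122.7945 units


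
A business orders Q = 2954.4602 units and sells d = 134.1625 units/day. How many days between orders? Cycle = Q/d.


Cycle = 2954.4602 / 134.1625 = 22.0215

22.0215 days


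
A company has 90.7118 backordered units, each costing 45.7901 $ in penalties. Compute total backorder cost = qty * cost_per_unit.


Total = 90.7118 * 45.7901 = 4153.7024

4153.7024 $


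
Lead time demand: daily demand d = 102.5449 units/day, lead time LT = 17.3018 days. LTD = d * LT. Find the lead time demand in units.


LTD = 102.5449 * 17.3018 = 1774.2114

1774.2114 units


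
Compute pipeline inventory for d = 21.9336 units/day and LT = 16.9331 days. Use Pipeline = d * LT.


Pipeline = 21.9336 * 16.9331 = 371.4038

371.4038 units


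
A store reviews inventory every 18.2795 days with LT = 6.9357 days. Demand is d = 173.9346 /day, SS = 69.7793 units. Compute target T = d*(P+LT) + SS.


P + LT = 25.2152
d*(P+LT) = 173.9346 * 25.2152 = 4385.7957
T = 4385.7957 + 69.7793 = 4455.5750

4455.5750 units


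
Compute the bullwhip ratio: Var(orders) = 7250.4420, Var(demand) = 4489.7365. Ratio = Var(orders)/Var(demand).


BW = 7250.4420 / 4489.7365 = 1.6149

1.6149


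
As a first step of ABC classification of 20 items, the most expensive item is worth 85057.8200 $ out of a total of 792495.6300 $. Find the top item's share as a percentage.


Top item = 85057.8200
Total = 792495.6300
Percentage = 85057.8200 / 792495.6300 * 100 = 10.7329

10.7329%


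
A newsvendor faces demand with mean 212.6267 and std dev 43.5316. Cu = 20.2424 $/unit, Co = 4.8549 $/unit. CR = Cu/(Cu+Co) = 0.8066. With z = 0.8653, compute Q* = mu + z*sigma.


CR = Cu/(Cu+Co) = 20.2424/(20.2424+4.8549) = 0.8066
z = 0.8653
Q* = 212.6267 + 0.8653 * 43.5316 = 250.2946

250.2946 units


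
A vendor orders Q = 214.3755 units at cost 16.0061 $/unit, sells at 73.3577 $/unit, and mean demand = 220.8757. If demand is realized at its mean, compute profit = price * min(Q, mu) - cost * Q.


Sales at mu = min(214.3755, 220.8757) = 214.3755
Revenue = 73.3577 * 214.3755 = 15726.0936
Total cost = 16.0061 * 214.3755 = 3431.3157
Profit = 15726.0936 - 3431.3157 = 12294.7779

12294.7779 $


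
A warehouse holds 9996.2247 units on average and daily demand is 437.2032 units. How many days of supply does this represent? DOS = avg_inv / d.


DOS = 9996.2247 / 437.2032 = 22.8640

22.8640 days


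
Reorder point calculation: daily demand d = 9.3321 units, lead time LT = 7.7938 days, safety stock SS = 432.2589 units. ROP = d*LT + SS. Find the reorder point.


d*LT = 9.3321 * 7.7938 = 72.7325
ROP = 72.7325 + 432.2589 = 504.9914

504.9914 units


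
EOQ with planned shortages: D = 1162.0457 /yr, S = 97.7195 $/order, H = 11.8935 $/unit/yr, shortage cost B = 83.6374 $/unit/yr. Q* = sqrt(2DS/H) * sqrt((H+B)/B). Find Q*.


sqrt(2DS/H) = 138.1855
sqrt((H+B)/B) = 1.0687
Q* = 138.1855 * 1.0687 = 147.6842

147.6842 units


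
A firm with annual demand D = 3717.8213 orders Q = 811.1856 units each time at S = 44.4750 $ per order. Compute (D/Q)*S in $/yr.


Number of orders = D/Q = 4.5832
Cost = 4.5832 * 44.4750 = 203.8376

203.8376 $/yr


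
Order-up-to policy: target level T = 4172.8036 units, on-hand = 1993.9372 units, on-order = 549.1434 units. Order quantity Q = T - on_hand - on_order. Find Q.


Inventory position = OH + OO = 1993.9372 + 549.1434 = 2543.0806
Q = 4172.8036 - 2543.0806 = 1629.7230

1629.7230 units


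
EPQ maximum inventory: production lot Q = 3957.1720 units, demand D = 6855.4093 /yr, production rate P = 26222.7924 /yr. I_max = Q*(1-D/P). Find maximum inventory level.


D/P = 0.2614
1 - D/P = 0.7386
I_max = 3957.1720 * 0.7386 = 2922.6508

2922.6508 units


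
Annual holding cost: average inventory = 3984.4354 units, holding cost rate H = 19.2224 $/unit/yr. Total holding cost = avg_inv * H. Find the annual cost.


Cost = 3984.4354 * 19.2224 = 76590.4110

76590.4110 $/yr


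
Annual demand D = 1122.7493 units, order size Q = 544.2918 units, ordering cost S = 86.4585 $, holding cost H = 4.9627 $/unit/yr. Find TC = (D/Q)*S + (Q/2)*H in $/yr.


Ordering cost = D*S/Q = 178.3441
Holding cost = Q*H/2 = 1350.5785
TC = 178.3441 + 1350.5785 = 1528.9225

1528.9225 $/yr


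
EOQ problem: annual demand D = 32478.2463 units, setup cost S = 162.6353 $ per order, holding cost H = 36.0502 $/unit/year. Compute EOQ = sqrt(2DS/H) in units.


2*D*S = 2 * 32478.2463 * 162.6353 = 10564218.6609
2*D*S/H = 293041.8877
EOQ = sqrt(293041.8877) = 541.3334

541.3334 units


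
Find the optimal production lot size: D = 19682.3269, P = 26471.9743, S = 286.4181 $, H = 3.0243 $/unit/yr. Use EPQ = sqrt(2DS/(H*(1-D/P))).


1 - D/P = 1 - 0.7435 = 0.2565
H*(1-D/P) = 0.7757
2DS = 11274749.3486
EPQ = sqrt(14535204.2113) = 3812.5063

3812.5063 units


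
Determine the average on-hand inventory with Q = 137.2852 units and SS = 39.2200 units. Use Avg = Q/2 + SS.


Q/2 = 68.6426
Avg = 68.6426 + 39.2200 = 107.8626

107.8626 units


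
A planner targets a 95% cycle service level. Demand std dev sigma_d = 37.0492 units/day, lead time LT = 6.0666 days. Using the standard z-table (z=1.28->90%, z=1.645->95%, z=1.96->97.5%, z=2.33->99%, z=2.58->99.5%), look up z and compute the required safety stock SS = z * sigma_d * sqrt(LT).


From the table, SL = 95% corresponds to z = 1.645
sqrt(LT) = sqrt(6.0666) = 2.4630
SS = 1.645 * 37.0492 * 2.4630 = 150.1127

150.1127 units


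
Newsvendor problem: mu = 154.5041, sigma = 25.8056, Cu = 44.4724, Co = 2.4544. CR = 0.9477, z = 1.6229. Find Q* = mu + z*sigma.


CR = Cu/(Cu+Co) = 44.4724/(44.4724+2.4544) = 0.9477
z = 1.6229
Q* = 154.5041 + 1.6229 * 25.8056 = 196.3840

196.3840 units


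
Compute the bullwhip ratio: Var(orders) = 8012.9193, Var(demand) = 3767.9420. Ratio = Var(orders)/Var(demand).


BW = 8012.9193 / 3767.9420 = 2.1266

2.1266


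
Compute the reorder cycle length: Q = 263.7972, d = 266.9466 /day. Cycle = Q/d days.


Cycle = 263.7972 / 266.9466 = 0.9882

0.9882 days


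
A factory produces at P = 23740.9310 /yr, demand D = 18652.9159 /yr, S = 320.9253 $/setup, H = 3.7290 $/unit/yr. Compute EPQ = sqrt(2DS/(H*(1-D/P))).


1 - D/P = 1 - 0.7857 = 0.2143
H*(1-D/P) = 0.7992
2DS = 11972385.2622
EPQ = sqrt(14980891.3602) = 3870.5156

3870.5156 units


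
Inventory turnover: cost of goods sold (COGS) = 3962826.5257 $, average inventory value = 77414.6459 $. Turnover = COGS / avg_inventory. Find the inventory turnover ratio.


Turnover = 3962826.5257 / 77414.6459 = 51.1896

51.1896


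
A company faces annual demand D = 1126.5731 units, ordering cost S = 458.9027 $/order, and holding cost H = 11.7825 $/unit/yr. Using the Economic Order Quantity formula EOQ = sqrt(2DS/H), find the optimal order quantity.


2*D*S = 2 * 1126.5731 * 458.9027 = 1033974.8747
2*D*S/H = 87755.1347
EOQ = sqrt(87755.1347) = 296.2349

296.2349 units


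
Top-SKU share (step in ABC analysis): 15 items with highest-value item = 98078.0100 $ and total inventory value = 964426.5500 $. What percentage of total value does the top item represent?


Top item = 98078.0100
Total = 964426.5500
Percentage = 98078.0100 / 964426.5500 * 100 = 10.1696

10.1696%


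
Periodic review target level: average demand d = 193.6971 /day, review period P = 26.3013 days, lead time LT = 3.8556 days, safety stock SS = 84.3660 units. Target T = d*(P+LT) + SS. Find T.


P + LT = 30.1569
d*(P+LT) = 193.6971 * 30.1569 = 5841.3041
T = 5841.3041 + 84.3660 = 5925.6701

5925.6701 units


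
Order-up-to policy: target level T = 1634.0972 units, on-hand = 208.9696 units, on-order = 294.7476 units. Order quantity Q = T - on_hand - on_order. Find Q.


Inventory position = OH + OO = 208.9696 + 294.7476 = 503.7172
Q = 1634.0972 - 503.7172 = 1130.3800

1130.3800 units


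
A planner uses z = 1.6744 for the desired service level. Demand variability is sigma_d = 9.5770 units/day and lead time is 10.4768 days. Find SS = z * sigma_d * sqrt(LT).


sqrt(LT) = sqrt(10.4768) = 3.2368
SS = 1.6744 * 9.5770 * 3.2368 = 51.9043

51.9043 units


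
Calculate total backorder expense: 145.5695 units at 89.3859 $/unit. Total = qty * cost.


Total = 145.5695 * 89.3859 = 13011.8608

13011.8608 $


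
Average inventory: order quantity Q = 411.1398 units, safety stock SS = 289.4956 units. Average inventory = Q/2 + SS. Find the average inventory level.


Q/2 = 205.5699
Avg = 205.5699 + 289.4956 = 495.0655

495.0655 units


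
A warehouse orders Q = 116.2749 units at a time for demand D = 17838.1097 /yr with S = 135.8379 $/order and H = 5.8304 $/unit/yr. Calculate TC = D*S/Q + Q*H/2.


Ordering cost = D*S/Q = 20839.3330
Holding cost = Q*H/2 = 338.9646
TC = 20839.3330 + 338.9646 = 21178.2976

21178.2976 $/yr


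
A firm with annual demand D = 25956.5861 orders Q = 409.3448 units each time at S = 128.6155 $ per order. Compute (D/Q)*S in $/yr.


Number of orders = D/Q = 63.4101
Cost = 63.4101 * 128.6155 = 8155.5190

8155.5190 $/yr


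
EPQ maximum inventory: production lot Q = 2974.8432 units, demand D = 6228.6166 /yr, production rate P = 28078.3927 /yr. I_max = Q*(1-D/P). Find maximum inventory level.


D/P = 0.2218
1 - D/P = 0.7782
I_max = 2974.8432 * 0.7782 = 2314.9351

2314.9351 units


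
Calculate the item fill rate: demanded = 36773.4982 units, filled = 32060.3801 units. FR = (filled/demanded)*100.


FR = 32060.3801 / 36773.4982 * 100 = 87.1834

87.1834%


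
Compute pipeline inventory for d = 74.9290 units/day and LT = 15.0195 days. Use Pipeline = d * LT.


Pipeline = 74.9290 * 15.0195 = 1125.3961

1125.3961 units


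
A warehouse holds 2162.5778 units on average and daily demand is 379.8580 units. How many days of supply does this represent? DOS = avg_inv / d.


DOS = 2162.5778 / 379.8580 = 5.6931

5.6931 days


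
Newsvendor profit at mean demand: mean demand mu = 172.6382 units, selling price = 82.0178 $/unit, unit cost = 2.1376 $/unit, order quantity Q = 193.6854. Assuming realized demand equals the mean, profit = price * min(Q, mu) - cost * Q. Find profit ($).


Sales at mu = min(193.6854, 172.6382) = 172.6382
Revenue = 82.0178 * 172.6382 = 14159.4054
Total cost = 2.1376 * 193.6854 = 414.0219
Profit = 14159.4054 - 414.0219 = 13745.3834

13745.3834 $


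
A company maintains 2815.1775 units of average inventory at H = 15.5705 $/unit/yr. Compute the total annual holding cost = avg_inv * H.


Cost = 2815.1775 * 15.5705 = 43833.7213

43833.7213 $/yr


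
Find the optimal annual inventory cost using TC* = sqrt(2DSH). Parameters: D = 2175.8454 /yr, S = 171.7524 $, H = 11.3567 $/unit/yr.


2*D*S*H = 8488149.0665
TC* = sqrt(8488149.0665) = 2913.4428

2913.4428 $/yr


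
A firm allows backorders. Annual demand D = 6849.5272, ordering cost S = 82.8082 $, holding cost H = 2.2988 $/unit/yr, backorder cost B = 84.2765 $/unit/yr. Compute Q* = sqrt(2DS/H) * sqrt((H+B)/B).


sqrt(2DS/H) = 702.4758
sqrt((H+B)/B) = 1.0135
Q* = 702.4758 * 1.0135 = 711.9920

711.9920 units


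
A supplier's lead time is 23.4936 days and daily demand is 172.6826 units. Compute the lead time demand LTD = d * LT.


LTD = 172.6826 * 23.4936 = 4056.9359

4056.9359 units


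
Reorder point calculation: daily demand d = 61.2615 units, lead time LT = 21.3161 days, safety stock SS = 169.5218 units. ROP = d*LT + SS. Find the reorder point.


d*LT = 61.2615 * 21.3161 = 1305.8563
ROP = 1305.8563 + 169.5218 = 1475.3781

1475.3781 units


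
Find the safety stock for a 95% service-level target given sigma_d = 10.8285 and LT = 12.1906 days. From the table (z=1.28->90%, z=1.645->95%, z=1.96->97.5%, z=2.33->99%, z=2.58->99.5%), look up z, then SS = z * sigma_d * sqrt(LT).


From the table, SL = 95% corresponds to z = 1.645
sqrt(LT) = sqrt(12.1906) = 3.4915
SS = 1.645 * 10.8285 * 3.4915 = 62.1938

62.1938 units


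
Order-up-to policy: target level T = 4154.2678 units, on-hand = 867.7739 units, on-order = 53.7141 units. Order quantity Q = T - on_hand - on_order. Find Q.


Inventory position = OH + OO = 867.7739 + 53.7141 = 921.4880
Q = 4154.2678 - 921.4880 = 3232.7798

3232.7798 units


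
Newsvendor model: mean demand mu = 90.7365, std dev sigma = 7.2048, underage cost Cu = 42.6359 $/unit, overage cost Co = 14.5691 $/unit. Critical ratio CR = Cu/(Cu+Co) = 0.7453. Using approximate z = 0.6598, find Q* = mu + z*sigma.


CR = Cu/(Cu+Co) = 42.6359/(42.6359+14.5691) = 0.7453
z = 0.6598
Q* = 90.7365 + 0.6598 * 7.2048 = 95.4902

95.4902 units


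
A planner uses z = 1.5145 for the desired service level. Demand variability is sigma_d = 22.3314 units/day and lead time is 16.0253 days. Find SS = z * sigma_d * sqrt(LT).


sqrt(LT) = sqrt(16.0253) = 4.0032
SS = 1.5145 * 22.3314 * 4.0032 = 135.3905

135.3905 units


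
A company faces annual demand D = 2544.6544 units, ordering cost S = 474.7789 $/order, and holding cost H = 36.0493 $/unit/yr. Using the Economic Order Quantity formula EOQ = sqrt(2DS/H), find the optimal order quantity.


2*D*S = 2 * 2544.6544 * 474.7789 = 2416296.4338
2*D*S/H = 67027.5549
EOQ = sqrt(67027.5549) = 258.8968

258.8968 units


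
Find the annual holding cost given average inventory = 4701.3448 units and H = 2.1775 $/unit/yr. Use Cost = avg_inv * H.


Cost = 4701.3448 * 2.1775 = 10237.1783

10237.1783 $/yr


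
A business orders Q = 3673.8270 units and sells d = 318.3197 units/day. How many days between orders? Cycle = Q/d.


Cycle = 3673.8270 / 318.3197 = 11.5413

11.5413 days


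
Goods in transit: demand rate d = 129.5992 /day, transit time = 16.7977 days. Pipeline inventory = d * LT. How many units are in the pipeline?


Pipeline = 129.5992 * 16.7977 = 2176.9685

2176.9685 units


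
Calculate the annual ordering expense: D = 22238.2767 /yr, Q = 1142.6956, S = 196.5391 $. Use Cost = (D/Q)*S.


Number of orders = D/Q = 19.4612
Cost = 19.4612 * 196.5391 = 3824.8952

3824.8952 $/yr


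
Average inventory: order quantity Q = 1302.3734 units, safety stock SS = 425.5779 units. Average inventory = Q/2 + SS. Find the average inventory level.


Q/2 = 651.1867
Avg = 651.1867 + 425.5779 = 1076.7646

1076.7646 units


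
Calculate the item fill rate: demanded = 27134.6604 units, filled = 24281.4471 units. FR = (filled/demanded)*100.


FR = 24281.4471 / 27134.6604 * 100 = 89.4850

89.4850%


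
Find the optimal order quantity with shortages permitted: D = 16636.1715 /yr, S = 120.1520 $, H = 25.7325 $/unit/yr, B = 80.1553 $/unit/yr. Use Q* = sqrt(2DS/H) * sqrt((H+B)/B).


sqrt(2DS/H) = 394.1542
sqrt((H+B)/B) = 1.1494
Q* = 394.1542 * 1.1494 = 453.0259

453.0259 units


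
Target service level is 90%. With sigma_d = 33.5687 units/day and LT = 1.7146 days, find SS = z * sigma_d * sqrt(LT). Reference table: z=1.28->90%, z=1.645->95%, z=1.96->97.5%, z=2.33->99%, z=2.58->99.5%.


From the table, SL = 90% corresponds to z = 1.28
sqrt(LT) = sqrt(1.7146) = 1.3094
SS = 1.28 * 33.5687 * 1.3094 = 56.2634

56.2634 units


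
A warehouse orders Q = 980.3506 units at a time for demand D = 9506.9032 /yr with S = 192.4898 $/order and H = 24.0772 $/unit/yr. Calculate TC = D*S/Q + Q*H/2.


Ordering cost = D*S/Q = 1866.6607
Holding cost = Q*H/2 = 11802.0487
TC = 1866.6607 + 11802.0487 = 13668.7094

13668.7094 $/yr


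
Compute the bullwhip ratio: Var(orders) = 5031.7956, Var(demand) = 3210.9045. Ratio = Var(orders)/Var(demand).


BW = 5031.7956 / 3210.9045 = 1.5671

1.5671


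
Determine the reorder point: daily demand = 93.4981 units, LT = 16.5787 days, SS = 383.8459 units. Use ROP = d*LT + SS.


d*LT = 93.4981 * 16.5787 = 1550.0770
ROP = 1550.0770 + 383.8459 = 1933.9229

1933.9229 units


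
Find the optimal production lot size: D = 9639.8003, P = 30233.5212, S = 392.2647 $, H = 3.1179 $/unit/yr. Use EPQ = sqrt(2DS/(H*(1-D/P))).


1 - D/P = 1 - 0.3188 = 0.6812
H*(1-D/P) = 2.1238
2DS = 7562706.7455
EPQ = sqrt(3560975.5087) = 1887.0547

1887.0547 units


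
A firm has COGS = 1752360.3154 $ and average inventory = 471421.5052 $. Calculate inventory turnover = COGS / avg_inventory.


Turnover = 1752360.3154 / 471421.5052 = 3.7172

3.7172


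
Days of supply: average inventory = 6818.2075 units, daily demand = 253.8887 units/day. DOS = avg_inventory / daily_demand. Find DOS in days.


DOS = 6818.2075 / 253.8887 = 26.8551

26.8551 days


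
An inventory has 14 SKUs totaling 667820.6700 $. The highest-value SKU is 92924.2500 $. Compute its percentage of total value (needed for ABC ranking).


Top item = 92924.2500
Total = 667820.6700
Percentage = 92924.2500 / 667820.6700 * 100 = 13.9146

13.9146%


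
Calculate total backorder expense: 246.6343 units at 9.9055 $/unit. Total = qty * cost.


Total = 246.6343 * 9.9055 = 2443.0361

2443.0361 $


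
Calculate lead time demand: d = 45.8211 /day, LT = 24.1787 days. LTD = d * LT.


LTD = 45.8211 * 24.1787 = 1107.8946

1107.8946 units


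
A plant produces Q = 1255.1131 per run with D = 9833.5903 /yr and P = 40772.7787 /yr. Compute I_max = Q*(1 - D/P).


D/P = 0.2412
1 - D/P = 0.7588
I_max = 1255.1131 * 0.7588 = 952.4046

952.4046 units


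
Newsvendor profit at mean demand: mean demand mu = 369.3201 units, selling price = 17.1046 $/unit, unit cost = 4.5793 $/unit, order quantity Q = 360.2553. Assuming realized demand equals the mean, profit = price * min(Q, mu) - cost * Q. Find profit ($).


Sales at mu = min(360.2553, 369.3201) = 360.2553
Revenue = 17.1046 * 360.2553 = 6162.0228
Total cost = 4.5793 * 360.2553 = 1649.7171
Profit = 6162.0228 - 1649.7171 = 4512.3057

4512.3057 $


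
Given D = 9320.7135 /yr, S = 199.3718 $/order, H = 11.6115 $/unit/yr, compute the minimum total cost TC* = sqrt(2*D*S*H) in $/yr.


2*D*S*H = 43155008.9353
TC* = sqrt(43155008.9353) = 6569.2472

6569.2472 $/yr


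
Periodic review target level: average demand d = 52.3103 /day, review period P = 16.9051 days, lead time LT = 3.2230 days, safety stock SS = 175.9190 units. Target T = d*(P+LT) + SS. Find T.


P + LT = 20.1281
d*(P+LT) = 52.3103 * 20.1281 = 1052.9069
T = 1052.9069 + 175.9190 = 1228.8259

1228.8259 units


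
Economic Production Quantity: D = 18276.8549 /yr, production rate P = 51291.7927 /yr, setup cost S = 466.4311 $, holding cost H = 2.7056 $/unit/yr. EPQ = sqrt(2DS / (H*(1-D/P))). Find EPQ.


1 - D/P = 1 - 0.3563 = 0.6437
H*(1-D/P) = 1.7415
2DS = 17049787.0711
EPQ = sqrt(9790227.0603) = 3128.9339

3128.9339 units


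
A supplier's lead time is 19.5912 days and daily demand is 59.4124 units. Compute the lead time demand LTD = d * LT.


LTD = 59.4124 * 19.5912 = 1163.9602

1163.9602 units


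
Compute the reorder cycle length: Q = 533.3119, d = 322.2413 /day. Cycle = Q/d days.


Cycle = 533.3119 / 322.2413 = 1.6550

1.6550 days


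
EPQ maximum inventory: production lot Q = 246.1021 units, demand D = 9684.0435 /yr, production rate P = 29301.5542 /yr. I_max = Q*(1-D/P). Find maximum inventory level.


D/P = 0.3305
1 - D/P = 0.6695
I_max = 246.1021 * 0.6695 = 164.7664

164.7664 units


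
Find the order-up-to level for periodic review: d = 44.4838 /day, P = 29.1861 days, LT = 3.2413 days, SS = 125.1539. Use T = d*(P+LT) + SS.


P + LT = 32.4274
d*(P+LT) = 44.4838 * 32.4274 = 1442.4940
T = 1442.4940 + 125.1539 = 1567.6479

1567.6479 units


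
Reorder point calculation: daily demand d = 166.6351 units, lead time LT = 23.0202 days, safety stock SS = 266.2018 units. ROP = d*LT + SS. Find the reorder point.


d*LT = 166.6351 * 23.0202 = 3835.9733
ROP = 3835.9733 + 266.2018 = 4102.1751

4102.1751 units


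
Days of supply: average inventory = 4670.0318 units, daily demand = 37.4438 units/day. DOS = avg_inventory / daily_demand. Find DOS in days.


DOS = 4670.0318 / 37.4438 = 124.7211

124.7211 days


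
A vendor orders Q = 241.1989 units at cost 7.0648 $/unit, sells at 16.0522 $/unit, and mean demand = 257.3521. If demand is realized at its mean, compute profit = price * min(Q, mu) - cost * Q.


Sales at mu = min(241.1989, 257.3521) = 241.1989
Revenue = 16.0522 * 241.1989 = 3871.7730
Total cost = 7.0648 * 241.1989 = 1704.0220
Profit = 3871.7730 - 1704.0220 = 2167.7510

2167.7510 $


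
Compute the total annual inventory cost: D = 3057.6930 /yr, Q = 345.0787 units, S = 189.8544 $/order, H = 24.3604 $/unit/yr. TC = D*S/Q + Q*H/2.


Ordering cost = D*S/Q = 1682.2727
Holding cost = Q*H/2 = 4203.1276
TC = 1682.2727 + 4203.1276 = 5885.4003

5885.4003 $/yr


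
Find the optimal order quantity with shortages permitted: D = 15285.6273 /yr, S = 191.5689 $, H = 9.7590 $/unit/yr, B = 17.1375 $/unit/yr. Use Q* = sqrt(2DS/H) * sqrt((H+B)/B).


sqrt(2DS/H) = 774.6695
sqrt((H+B)/B) = 1.2528
Q* = 774.6695 * 1.2528 = 970.4890

970.4890 units


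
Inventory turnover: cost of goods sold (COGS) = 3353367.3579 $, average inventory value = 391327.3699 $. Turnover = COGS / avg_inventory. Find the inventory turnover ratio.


Turnover = 3353367.3579 / 391327.3699 = 8.5692

8.5692


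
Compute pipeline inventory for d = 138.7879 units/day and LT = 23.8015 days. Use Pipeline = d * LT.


Pipeline = 138.7879 * 23.8015 = 3303.3602

3303.3602 units


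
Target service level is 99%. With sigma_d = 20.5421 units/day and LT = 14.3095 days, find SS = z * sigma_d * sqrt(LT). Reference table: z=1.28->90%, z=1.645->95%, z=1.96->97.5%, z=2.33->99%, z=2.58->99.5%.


From the table, SL = 99% corresponds to z = 2.33
sqrt(LT) = sqrt(14.3095) = 3.7828
SS = 2.33 * 20.5421 * 3.7828 = 181.0560

181.0560 units


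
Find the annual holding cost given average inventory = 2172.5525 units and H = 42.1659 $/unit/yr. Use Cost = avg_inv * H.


Cost = 2172.5525 * 42.1659 = 91607.6315

91607.6315 $/yr


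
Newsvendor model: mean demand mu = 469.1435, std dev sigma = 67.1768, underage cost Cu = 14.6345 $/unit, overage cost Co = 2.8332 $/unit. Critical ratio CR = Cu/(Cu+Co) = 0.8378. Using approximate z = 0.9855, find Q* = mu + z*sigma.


CR = Cu/(Cu+Co) = 14.6345/(14.6345+2.8332) = 0.8378
z = 0.9855
Q* = 469.1435 + 0.9855 * 67.1768 = 535.3462

535.3462 units


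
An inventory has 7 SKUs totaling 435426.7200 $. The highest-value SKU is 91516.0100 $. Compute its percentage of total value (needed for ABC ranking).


Top item = 91516.0100
Total = 435426.7200
Percentage = 91516.0100 / 435426.7200 * 100 = 21.0175

21.0175%


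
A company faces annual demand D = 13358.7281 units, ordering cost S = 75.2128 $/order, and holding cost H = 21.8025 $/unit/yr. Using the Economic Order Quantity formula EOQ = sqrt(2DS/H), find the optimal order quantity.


2*D*S = 2 * 13358.7281 * 75.2128 = 2009494.6897
2*D*S/H = 92168.0858
EOQ = sqrt(92168.0858) = 303.5920

303.5920 units


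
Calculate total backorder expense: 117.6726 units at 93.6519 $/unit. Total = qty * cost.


Total = 117.6726 * 93.6519 = 11020.2626

11020.2626 $


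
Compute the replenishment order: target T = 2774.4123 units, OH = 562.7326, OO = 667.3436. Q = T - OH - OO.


Inventory position = OH + OO = 562.7326 + 667.3436 = 1230.0762
Q = 2774.4123 - 1230.0762 = 1544.3361

1544.3361 units


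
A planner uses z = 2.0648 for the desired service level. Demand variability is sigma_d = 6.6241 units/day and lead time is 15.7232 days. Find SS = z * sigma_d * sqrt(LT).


sqrt(LT) = sqrt(15.7232) = 3.9652
SS = 2.0648 * 6.6241 * 3.9652 = 54.2345

54.2345 units


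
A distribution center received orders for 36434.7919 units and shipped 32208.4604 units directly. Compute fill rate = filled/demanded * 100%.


FR = 32208.4604 / 36434.7919 * 100 = 88.4003

88.4003%


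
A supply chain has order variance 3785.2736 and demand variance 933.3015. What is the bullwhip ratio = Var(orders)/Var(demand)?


BW = 3785.2736 / 933.3015 = 4.0558

4.0558


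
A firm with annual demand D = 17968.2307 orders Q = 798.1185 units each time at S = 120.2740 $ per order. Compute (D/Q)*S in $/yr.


Number of orders = D/Q = 22.5132
Cost = 22.5132 * 120.2740 = 2707.7570

2707.7570 $/yr


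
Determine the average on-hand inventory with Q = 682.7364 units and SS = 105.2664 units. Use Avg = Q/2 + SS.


Q/2 = 341.3682
Avg = 341.3682 + 105.2664 = 446.6346

446.6346 units


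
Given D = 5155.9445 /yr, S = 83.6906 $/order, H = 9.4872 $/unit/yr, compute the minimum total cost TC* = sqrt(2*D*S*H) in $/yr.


2*D*S*H = 8187531.1820
TC* = sqrt(8187531.1820) = 2861.3862

2861.3862 $/yr


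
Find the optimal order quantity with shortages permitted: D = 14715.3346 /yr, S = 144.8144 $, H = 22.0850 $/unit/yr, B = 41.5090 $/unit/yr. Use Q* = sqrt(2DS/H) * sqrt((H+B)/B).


sqrt(2DS/H) = 439.2960
sqrt((H+B)/B) = 1.2378
Q* = 439.2960 * 1.2378 = 543.7436

543.7436 units


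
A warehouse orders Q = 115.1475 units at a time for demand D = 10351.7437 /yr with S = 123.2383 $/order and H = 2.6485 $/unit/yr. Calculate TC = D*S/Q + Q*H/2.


Ordering cost = D*S/Q = 11079.1055
Holding cost = Q*H/2 = 152.4841
TC = 11079.1055 + 152.4841 = 11231.5895

11231.5895 $/yr


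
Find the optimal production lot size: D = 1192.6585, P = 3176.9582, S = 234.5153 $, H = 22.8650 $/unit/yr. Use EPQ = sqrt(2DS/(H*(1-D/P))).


1 - D/P = 1 - 0.3754 = 0.6246
H*(1-D/P) = 14.2813
2DS = 559393.3319
EPQ = sqrt(39169.7061) = 197.9134

197.9134 units


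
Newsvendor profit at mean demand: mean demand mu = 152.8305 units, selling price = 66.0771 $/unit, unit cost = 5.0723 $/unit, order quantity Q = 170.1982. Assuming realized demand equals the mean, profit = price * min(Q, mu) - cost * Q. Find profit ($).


Sales at mu = min(170.1982, 152.8305) = 152.8305
Revenue = 66.0771 * 152.8305 = 10098.5962
Total cost = 5.0723 * 170.1982 = 863.2963
Profit = 10098.5962 - 863.2963 = 9235.2999

9235.2999 $


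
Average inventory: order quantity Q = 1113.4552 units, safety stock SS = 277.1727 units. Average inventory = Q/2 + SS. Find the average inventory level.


Q/2 = 556.7276
Avg = 556.7276 + 277.1727 = 833.9003

833.9003 units


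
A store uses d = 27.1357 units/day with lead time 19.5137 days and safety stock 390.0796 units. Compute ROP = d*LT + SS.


d*LT = 27.1357 * 19.5137 = 529.5179
ROP = 529.5179 + 390.0796 = 919.5975

919.5975 units


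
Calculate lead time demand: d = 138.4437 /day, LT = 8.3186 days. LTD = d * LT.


LTD = 138.4437 * 8.3186 = 1151.6578

1151.6578 units


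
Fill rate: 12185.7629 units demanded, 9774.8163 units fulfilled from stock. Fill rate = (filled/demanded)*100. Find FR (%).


FR = 9774.8163 / 12185.7629 * 100 = 80.2151

80.2151%


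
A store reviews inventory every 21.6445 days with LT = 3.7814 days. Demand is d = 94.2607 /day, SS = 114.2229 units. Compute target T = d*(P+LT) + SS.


P + LT = 25.4259
d*(P+LT) = 94.2607 * 25.4259 = 2396.6631
T = 2396.6631 + 114.2229 = 2510.8860

2510.8860 units


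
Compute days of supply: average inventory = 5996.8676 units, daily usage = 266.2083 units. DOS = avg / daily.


DOS = 5996.8676 / 266.2083 = 22.5270

22.5270 days


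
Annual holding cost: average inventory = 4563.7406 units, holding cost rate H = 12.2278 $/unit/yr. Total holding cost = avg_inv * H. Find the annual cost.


Cost = 4563.7406 * 12.2278 = 55804.5073

55804.5073 $/yr


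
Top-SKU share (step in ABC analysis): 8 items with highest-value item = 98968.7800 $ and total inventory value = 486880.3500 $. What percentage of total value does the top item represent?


Top item = 98968.7800
Total = 486880.3500
Percentage = 98968.7800 / 486880.3500 * 100 = 20.3271

20.3271%


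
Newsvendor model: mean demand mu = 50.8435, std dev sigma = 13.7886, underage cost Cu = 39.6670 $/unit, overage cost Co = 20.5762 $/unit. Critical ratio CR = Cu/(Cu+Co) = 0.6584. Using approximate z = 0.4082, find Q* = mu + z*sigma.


CR = Cu/(Cu+Co) = 39.6670/(39.6670+20.5762) = 0.6584
z = 0.4082
Q* = 50.8435 + 0.4082 * 13.7886 = 56.4720

56.4720 units


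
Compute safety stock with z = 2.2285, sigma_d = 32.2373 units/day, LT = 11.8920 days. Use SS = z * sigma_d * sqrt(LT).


sqrt(LT) = sqrt(11.8920) = 3.4485
SS = 2.2285 * 32.2373 * 3.4485 = 247.7415

247.7415 units


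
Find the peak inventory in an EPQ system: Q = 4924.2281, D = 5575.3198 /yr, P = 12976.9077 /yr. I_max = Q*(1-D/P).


D/P = 0.4296
1 - D/P = 0.5704
I_max = 4924.2281 * 0.5704 = 2808.6126

2808.6126 units


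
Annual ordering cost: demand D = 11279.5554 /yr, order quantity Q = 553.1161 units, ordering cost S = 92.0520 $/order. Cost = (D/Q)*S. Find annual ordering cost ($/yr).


Number of orders = D/Q = 20.3927
Cost = 20.3927 * 92.0520 = 1877.1929

1877.1929 $/yr


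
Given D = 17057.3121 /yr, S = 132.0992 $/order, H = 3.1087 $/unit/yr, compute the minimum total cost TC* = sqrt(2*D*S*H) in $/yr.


2*D*S*H = 14009401.8286
TC* = sqrt(14009401.8286) = 3742.9135

3742.9135 $/yr


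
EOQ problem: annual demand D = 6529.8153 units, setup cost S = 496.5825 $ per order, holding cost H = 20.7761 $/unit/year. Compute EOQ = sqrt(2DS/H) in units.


2*D*S = 2 * 6529.8153 * 496.5825 = 6485184.0124
2*D*S/H = 312146.3611
EOQ = sqrt(312146.3611) = 558.7006

558.7006 units


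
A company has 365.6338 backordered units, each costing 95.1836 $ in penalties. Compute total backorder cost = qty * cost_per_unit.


Total = 365.6338 * 95.1836 = 34802.3414

34802.3414 $


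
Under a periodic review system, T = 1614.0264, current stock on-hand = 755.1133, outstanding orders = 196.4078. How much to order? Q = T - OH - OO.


Inventory position = OH + OO = 755.1133 + 196.4078 = 951.5211
Q = 1614.0264 - 951.5211 = 662.5053

662.5053 units


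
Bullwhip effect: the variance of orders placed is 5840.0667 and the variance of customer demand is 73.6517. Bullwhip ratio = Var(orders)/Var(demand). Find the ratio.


BW = 5840.0667 / 73.6517 = 79.2930

79.2930


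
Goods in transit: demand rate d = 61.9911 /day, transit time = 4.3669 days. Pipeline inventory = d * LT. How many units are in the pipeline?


Pipeline = 61.9911 * 4.3669 = 270.7089

270.7089 units


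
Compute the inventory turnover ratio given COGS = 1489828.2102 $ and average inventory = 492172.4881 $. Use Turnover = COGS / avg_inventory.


Turnover = 1489828.2102 / 492172.4881 = 3.0270

3.0270


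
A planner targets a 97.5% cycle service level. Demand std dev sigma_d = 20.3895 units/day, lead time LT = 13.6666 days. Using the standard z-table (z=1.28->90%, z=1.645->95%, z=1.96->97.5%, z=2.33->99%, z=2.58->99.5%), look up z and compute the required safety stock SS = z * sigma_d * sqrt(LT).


From the table, SL = 97.5% corresponds to z = 1.96
sqrt(LT) = sqrt(13.6666) = 3.6968
SS = 1.96 * 20.3895 * 3.6968 = 147.7382

147.7382 units


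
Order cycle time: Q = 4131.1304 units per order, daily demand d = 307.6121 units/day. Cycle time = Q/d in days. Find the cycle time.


Cycle = 4131.1304 / 307.6121 = 13.4297

13.4297 days


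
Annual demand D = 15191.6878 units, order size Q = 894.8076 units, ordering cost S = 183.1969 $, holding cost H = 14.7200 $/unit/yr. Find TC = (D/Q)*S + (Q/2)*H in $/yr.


Ordering cost = D*S/Q = 3110.2442
Holding cost = Q*H/2 = 6585.7839
TC = 3110.2442 + 6585.7839 = 9696.0281

9696.0281 $/yr


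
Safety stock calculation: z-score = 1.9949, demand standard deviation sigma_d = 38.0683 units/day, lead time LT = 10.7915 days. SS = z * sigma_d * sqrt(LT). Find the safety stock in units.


sqrt(LT) = sqrt(10.7915) = 3.2850
SS = 1.9949 * 38.0683 * 3.2850 = 249.4741

249.4741 units


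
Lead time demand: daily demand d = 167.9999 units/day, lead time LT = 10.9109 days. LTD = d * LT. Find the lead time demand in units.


LTD = 167.9999 * 10.9109 = 1833.0301

1833.0301 units


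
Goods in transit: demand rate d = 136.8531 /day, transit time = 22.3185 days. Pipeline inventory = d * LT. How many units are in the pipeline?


Pipeline = 136.8531 * 22.3185 = 3054.3559

3054.3559 units


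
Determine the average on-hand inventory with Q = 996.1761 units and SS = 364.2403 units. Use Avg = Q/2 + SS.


Q/2 = 498.0881
Avg = 498.0881 + 364.2403 = 862.3284

862.3284 units


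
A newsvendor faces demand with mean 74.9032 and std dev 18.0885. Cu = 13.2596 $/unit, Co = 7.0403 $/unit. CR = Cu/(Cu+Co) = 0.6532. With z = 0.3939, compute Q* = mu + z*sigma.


CR = Cu/(Cu+Co) = 13.2596/(13.2596+7.0403) = 0.6532
z = 0.3939
Q* = 74.9032 + 0.3939 * 18.0885 = 82.0283

82.0283 units


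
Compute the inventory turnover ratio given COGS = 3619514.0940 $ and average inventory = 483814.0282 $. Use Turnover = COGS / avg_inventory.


Turnover = 3619514.0940 / 483814.0282 = 7.4812

7.4812


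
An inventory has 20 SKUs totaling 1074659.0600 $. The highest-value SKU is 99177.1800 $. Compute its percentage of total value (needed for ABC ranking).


Top item = 99177.1800
Total = 1074659.0600
Percentage = 99177.1800 / 1074659.0600 * 100 = 9.2287

9.2287%


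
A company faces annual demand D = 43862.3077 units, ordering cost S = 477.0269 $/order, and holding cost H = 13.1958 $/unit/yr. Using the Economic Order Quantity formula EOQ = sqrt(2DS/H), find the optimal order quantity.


2*D*S = 2 * 43862.3077 * 477.0269 = 41847001.3380
2*D*S/H = 3171236.4039
EOQ = sqrt(3171236.4039) = 1780.7966

1780.7966 units


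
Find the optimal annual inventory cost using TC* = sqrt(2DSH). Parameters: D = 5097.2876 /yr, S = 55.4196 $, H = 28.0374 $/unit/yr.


2*D*S*H = 15840550.0582
TC* = sqrt(15840550.0582) = 3980.0189

3980.0189 $/yr


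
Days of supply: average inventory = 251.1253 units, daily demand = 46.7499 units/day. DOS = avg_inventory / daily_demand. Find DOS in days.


DOS = 251.1253 / 46.7499 = 5.3717

5.3717 days


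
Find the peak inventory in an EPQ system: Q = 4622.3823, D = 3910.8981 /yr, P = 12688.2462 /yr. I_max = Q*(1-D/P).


D/P = 0.3082
1 - D/P = 0.6918
I_max = 4622.3823 * 0.6918 = 3197.6254

3197.6254 units


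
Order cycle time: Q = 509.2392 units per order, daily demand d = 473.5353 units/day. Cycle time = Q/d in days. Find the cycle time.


Cycle = 509.2392 / 473.5353 = 1.0754

1.0754 days


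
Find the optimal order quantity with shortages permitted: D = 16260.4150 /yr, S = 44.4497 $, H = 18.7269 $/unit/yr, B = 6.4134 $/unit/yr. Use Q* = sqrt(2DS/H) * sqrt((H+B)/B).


sqrt(2DS/H) = 277.8320
sqrt((H+B)/B) = 1.9799
Q* = 277.8320 * 1.9799 = 550.0768

550.0768 units


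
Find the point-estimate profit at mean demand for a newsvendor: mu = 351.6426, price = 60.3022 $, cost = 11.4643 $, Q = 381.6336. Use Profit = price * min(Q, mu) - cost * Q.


Sales at mu = min(381.6336, 351.6426) = 351.6426
Revenue = 60.3022 * 351.6426 = 21204.8224
Total cost = 11.4643 * 381.6336 = 4375.1621
Profit = 21204.8224 - 4375.1621 = 16829.6603

16829.6603 $


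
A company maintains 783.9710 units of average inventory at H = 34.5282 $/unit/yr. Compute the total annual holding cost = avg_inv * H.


Cost = 783.9710 * 34.5282 = 27069.1075

27069.1075 $/yr


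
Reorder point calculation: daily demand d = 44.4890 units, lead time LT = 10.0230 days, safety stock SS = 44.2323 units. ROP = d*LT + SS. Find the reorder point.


d*LT = 44.4890 * 10.0230 = 445.9132
ROP = 445.9132 + 44.2323 = 490.1455

490.1455 units


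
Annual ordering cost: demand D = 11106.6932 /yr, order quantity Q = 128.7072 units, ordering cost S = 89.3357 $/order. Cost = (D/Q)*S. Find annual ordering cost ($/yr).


Number of orders = D/Q = 86.2943
Cost = 86.2943 * 89.3357 = 7709.1586

7709.1586 $/yr


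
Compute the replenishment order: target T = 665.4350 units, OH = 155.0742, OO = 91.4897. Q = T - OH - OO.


Inventory position = OH + OO = 155.0742 + 91.4897 = 246.5639
Q = 665.4350 - 246.5639 = 418.8711

418.8711 units


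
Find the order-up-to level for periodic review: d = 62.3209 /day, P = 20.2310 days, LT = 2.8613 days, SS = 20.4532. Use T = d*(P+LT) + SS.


P + LT = 23.0923
d*(P+LT) = 62.3209 * 23.0923 = 1439.1329
T = 1439.1329 + 20.4532 = 1459.5861

1459.5861 units


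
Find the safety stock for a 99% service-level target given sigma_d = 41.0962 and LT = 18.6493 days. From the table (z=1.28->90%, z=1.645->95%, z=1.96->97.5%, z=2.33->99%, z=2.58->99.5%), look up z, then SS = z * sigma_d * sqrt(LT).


From the table, SL = 99% corresponds to z = 2.33
sqrt(LT) = sqrt(18.6493) = 4.3185
SS = 2.33 * 41.0962 * 4.3185 = 413.5127

413.5127 units


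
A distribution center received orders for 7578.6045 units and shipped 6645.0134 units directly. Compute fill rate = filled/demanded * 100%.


FR = 6645.0134 / 7578.6045 * 100 = 87.6812

87.6812%


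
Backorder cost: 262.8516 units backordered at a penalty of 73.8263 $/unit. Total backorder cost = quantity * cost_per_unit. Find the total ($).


Total = 262.8516 * 73.8263 = 19405.3611

19405.3611 $


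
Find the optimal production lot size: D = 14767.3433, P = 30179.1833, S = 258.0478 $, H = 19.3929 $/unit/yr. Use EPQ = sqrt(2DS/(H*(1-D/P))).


1 - D/P = 1 - 0.4893 = 0.5107
H*(1-D/P) = 9.9035
2DS = 7621360.9008
EPQ = sqrt(769560.4870) = 877.2460

877.2460 units


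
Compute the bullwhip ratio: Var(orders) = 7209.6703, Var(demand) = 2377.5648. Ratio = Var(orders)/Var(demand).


BW = 7209.6703 / 2377.5648 = 3.0324

3.0324


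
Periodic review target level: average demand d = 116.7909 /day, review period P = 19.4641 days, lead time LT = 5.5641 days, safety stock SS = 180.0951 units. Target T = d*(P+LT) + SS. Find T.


P + LT = 25.0282
d*(P+LT) = 116.7909 * 25.0282 = 2923.0660
T = 2923.0660 + 180.0951 = 3103.1611

3103.1611 units


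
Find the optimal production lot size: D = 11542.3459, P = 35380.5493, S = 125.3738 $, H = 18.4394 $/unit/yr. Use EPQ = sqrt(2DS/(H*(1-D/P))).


1 - D/P = 1 - 0.3262 = 0.6738
H*(1-D/P) = 12.4238
2DS = 2894215.5328
EPQ = sqrt(232956.6620) = 482.6558

482.6558 units


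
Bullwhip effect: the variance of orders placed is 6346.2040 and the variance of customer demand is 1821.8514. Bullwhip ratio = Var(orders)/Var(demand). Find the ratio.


BW = 6346.2040 / 1821.8514 = 3.4834

3.4834


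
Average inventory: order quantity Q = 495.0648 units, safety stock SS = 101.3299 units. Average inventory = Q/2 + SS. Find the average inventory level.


Q/2 = 247.5324
Avg = 247.5324 + 101.3299 = 348.8623

348.8623 units


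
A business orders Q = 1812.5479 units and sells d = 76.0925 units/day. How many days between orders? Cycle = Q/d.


Cycle = 1812.5479 / 76.0925 = 23.8203

23.8203 days


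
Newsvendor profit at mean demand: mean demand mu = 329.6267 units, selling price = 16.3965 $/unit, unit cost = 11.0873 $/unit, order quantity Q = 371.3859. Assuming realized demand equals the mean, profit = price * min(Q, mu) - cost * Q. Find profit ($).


Sales at mu = min(371.3859, 329.6267) = 329.6267
Revenue = 16.3965 * 329.6267 = 5404.7242
Total cost = 11.0873 * 371.3859 = 4117.6669
Profit = 5404.7242 - 4117.6669 = 1287.0573

1287.0573 $


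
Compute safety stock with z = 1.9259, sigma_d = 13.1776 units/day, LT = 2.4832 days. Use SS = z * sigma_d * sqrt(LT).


sqrt(LT) = sqrt(2.4832) = 1.5758
SS = 1.9259 * 13.1776 * 1.5758 = 39.9923

39.9923 units


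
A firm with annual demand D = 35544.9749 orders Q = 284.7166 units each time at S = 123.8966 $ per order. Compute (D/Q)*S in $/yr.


Number of orders = D/Q = 124.8434
Cost = 124.8434 * 123.8966 = 15467.6669

15467.6669 $/yr


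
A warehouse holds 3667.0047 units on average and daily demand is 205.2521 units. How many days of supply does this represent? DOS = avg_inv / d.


DOS = 3667.0047 / 205.2521 = 17.8659

17.8659 days


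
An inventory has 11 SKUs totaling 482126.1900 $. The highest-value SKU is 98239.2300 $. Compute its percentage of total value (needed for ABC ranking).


Top item = 98239.2300
Total = 482126.1900
Percentage = 98239.2300 / 482126.1900 * 100 = 20.3762

20.3762%
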